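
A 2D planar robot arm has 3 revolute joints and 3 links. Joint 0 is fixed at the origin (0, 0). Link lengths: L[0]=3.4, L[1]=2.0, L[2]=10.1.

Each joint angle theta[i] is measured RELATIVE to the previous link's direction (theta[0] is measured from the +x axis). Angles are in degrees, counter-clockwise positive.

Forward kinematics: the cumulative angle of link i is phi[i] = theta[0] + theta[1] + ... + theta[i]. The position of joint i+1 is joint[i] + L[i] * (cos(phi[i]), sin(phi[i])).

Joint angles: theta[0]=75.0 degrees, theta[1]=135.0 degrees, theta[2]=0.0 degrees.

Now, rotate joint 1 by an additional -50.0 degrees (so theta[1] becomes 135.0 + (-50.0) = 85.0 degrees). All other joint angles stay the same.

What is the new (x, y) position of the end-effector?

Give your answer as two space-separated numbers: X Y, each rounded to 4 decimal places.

joint[0] = (0.0000, 0.0000)  (base)
link 0: phi[0] = 75 = 75 deg
  cos(75 deg) = 0.2588, sin(75 deg) = 0.9659
  joint[1] = (0.0000, 0.0000) + 3.4 * (0.2588, 0.9659) = (0.0000 + 0.8800, 0.0000 + 3.2841) = (0.8800, 3.2841)
link 1: phi[1] = 75 + 85 = 160 deg
  cos(160 deg) = -0.9397, sin(160 deg) = 0.3420
  joint[2] = (0.8800, 3.2841) + 2 * (-0.9397, 0.3420) = (0.8800 + -1.8794, 3.2841 + 0.6840) = (-0.9994, 3.9682)
link 2: phi[2] = 75 + 85 + 0 = 160 deg
  cos(160 deg) = -0.9397, sin(160 deg) = 0.3420
  joint[3] = (-0.9994, 3.9682) + 10.1 * (-0.9397, 0.3420) = (-0.9994 + -9.4909, 3.9682 + 3.4544) = (-10.4903, 7.4226)
End effector: (-10.4903, 7.4226)

Answer: -10.4903 7.4226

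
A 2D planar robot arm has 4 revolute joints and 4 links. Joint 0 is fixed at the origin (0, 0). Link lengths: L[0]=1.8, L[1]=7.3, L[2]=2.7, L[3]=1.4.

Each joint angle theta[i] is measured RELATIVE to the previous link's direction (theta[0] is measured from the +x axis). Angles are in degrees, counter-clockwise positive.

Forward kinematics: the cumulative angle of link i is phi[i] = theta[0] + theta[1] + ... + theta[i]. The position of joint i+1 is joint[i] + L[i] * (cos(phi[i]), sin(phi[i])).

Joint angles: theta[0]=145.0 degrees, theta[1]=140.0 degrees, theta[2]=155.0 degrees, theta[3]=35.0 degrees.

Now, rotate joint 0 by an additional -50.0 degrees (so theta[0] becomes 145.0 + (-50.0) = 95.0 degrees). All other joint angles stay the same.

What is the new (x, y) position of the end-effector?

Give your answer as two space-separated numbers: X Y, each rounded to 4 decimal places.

Answer: -1.4141 -1.5678

Derivation:
joint[0] = (0.0000, 0.0000)  (base)
link 0: phi[0] = 95 = 95 deg
  cos(95 deg) = -0.0872, sin(95 deg) = 0.9962
  joint[1] = (0.0000, 0.0000) + 1.8 * (-0.0872, 0.9962) = (0.0000 + -0.1569, 0.0000 + 1.7932) = (-0.1569, 1.7932)
link 1: phi[1] = 95 + 140 = 235 deg
  cos(235 deg) = -0.5736, sin(235 deg) = -0.8192
  joint[2] = (-0.1569, 1.7932) + 7.3 * (-0.5736, -0.8192) = (-0.1569 + -4.1871, 1.7932 + -5.9798) = (-4.3440, -4.1867)
link 2: phi[2] = 95 + 140 + 155 = 390 deg
  cos(390 deg) = 0.8660, sin(390 deg) = 0.5000
  joint[3] = (-4.3440, -4.1867) + 2.7 * (0.8660, 0.5000) = (-4.3440 + 2.3383, -4.1867 + 1.3500) = (-2.0057, -2.8367)
link 3: phi[3] = 95 + 140 + 155 + 35 = 425 deg
  cos(425 deg) = 0.4226, sin(425 deg) = 0.9063
  joint[4] = (-2.0057, -2.8367) + 1.4 * (0.4226, 0.9063) = (-2.0057 + 0.5917, -2.8367 + 1.2688) = (-1.4141, -1.5678)
End effector: (-1.4141, -1.5678)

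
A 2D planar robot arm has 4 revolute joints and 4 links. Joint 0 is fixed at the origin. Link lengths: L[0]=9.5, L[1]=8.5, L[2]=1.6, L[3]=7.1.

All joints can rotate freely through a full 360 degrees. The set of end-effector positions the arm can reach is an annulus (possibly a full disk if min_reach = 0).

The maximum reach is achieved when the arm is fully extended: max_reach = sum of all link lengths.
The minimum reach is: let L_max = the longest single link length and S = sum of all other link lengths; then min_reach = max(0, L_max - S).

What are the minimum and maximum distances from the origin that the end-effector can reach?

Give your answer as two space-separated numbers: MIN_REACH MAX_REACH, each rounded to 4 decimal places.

Answer: 0.0000 26.7000

Derivation:
Link lengths: [9.5, 8.5, 1.6, 7.1]
max_reach = 9.5 + 8.5 + 1.6 + 7.1 = 26.7
L_max = max([9.5, 8.5, 1.6, 7.1]) = 9.5
S (sum of others) = 26.7 - 9.5 = 17.2
min_reach = max(0, 9.5 - 17.2) = max(0, -7.7) = 0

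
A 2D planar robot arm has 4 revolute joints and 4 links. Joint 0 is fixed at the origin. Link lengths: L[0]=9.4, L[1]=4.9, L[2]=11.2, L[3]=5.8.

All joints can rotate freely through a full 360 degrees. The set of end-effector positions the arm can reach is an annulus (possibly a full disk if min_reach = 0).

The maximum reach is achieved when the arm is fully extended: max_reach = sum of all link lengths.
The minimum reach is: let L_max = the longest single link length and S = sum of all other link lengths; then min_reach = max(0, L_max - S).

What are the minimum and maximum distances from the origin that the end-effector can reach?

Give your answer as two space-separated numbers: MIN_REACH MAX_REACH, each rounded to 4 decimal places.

Answer: 0.0000 31.3000

Derivation:
Link lengths: [9.4, 4.9, 11.2, 5.8]
max_reach = 9.4 + 4.9 + 11.2 + 5.8 = 31.3
L_max = max([9.4, 4.9, 11.2, 5.8]) = 11.2
S (sum of others) = 31.3 - 11.2 = 20.1
min_reach = max(0, 11.2 - 20.1) = max(0, -8.9) = 0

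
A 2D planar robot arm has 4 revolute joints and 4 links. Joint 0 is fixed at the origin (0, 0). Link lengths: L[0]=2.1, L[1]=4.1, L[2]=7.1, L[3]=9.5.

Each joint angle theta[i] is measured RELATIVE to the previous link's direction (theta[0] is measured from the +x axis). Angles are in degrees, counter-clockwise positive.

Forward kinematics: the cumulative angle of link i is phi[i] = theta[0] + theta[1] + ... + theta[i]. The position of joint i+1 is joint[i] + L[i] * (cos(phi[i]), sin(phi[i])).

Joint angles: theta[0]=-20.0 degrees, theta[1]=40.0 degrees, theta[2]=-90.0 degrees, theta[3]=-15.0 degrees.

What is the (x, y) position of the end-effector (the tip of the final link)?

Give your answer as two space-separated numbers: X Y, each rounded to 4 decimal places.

Answer: 9.0824 -15.4516

Derivation:
joint[0] = (0.0000, 0.0000)  (base)
link 0: phi[0] = -20 = -20 deg
  cos(-20 deg) = 0.9397, sin(-20 deg) = -0.3420
  joint[1] = (0.0000, 0.0000) + 2.1 * (0.9397, -0.3420) = (0.0000 + 1.9734, 0.0000 + -0.7182) = (1.9734, -0.7182)
link 1: phi[1] = -20 + 40 = 20 deg
  cos(20 deg) = 0.9397, sin(20 deg) = 0.3420
  joint[2] = (1.9734, -0.7182) + 4.1 * (0.9397, 0.3420) = (1.9734 + 3.8527, -0.7182 + 1.4023) = (5.8261, 0.6840)
link 2: phi[2] = -20 + 40 + -90 = -70 deg
  cos(-70 deg) = 0.3420, sin(-70 deg) = -0.9397
  joint[3] = (5.8261, 0.6840) + 7.1 * (0.3420, -0.9397) = (5.8261 + 2.4283, 0.6840 + -6.6718) = (8.2544, -5.9878)
link 3: phi[3] = -20 + 40 + -90 + -15 = -85 deg
  cos(-85 deg) = 0.0872, sin(-85 deg) = -0.9962
  joint[4] = (8.2544, -5.9878) + 9.5 * (0.0872, -0.9962) = (8.2544 + 0.8280, -5.9878 + -9.4638) = (9.0824, -15.4516)
End effector: (9.0824, -15.4516)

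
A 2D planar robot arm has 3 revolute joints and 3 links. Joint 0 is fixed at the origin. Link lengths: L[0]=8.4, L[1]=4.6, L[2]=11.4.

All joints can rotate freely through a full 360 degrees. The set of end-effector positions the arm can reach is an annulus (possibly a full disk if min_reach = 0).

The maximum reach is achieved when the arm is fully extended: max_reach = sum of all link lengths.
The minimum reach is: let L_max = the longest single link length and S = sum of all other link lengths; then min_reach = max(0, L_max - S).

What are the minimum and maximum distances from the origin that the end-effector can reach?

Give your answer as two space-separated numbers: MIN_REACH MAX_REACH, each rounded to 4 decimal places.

Answer: 0.0000 24.4000

Derivation:
Link lengths: [8.4, 4.6, 11.4]
max_reach = 8.4 + 4.6 + 11.4 = 24.4
L_max = max([8.4, 4.6, 11.4]) = 11.4
S (sum of others) = 24.4 - 11.4 = 13
min_reach = max(0, 11.4 - 13) = max(0, -1.6) = 0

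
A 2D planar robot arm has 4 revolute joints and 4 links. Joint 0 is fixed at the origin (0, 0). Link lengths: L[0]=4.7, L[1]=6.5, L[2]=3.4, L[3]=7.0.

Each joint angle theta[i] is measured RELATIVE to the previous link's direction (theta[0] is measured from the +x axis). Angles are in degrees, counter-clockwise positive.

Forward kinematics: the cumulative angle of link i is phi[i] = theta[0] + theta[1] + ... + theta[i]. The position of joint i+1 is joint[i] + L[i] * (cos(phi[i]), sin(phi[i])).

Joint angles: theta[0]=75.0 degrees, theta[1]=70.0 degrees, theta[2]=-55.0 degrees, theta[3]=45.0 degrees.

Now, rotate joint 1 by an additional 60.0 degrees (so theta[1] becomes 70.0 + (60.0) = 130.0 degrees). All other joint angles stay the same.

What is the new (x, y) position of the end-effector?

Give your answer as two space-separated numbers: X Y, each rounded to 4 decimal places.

Answer: -14.3805 1.6811

Derivation:
joint[0] = (0.0000, 0.0000)  (base)
link 0: phi[0] = 75 = 75 deg
  cos(75 deg) = 0.2588, sin(75 deg) = 0.9659
  joint[1] = (0.0000, 0.0000) + 4.7 * (0.2588, 0.9659) = (0.0000 + 1.2164, 0.0000 + 4.5399) = (1.2164, 4.5399)
link 1: phi[1] = 75 + 130 = 205 deg
  cos(205 deg) = -0.9063, sin(205 deg) = -0.4226
  joint[2] = (1.2164, 4.5399) + 6.5 * (-0.9063, -0.4226) = (1.2164 + -5.8910, 4.5399 + -2.7470) = (-4.6746, 1.7928)
link 2: phi[2] = 75 + 130 + -55 = 150 deg
  cos(150 deg) = -0.8660, sin(150 deg) = 0.5000
  joint[3] = (-4.6746, 1.7928) + 3.4 * (-0.8660, 0.5000) = (-4.6746 + -2.9445, 1.7928 + 1.7000) = (-7.6190, 3.4928)
link 3: phi[3] = 75 + 130 + -55 + 45 = 195 deg
  cos(195 deg) = -0.9659, sin(195 deg) = -0.2588
  joint[4] = (-7.6190, 3.4928) + 7 * (-0.9659, -0.2588) = (-7.6190 + -6.7615, 3.4928 + -1.8117) = (-14.3805, 1.6811)
End effector: (-14.3805, 1.6811)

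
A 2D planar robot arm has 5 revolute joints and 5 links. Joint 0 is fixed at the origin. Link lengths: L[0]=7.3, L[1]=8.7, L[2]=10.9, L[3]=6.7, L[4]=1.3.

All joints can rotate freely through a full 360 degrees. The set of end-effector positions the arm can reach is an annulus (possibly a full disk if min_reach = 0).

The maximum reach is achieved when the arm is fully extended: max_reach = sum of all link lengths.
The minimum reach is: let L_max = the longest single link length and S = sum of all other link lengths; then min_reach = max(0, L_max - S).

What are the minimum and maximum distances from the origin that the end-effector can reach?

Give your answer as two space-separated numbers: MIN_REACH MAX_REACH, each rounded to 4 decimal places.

Answer: 0.0000 34.9000

Derivation:
Link lengths: [7.3, 8.7, 10.9, 6.7, 1.3]
max_reach = 7.3 + 8.7 + 10.9 + 6.7 + 1.3 = 34.9
L_max = max([7.3, 8.7, 10.9, 6.7, 1.3]) = 10.9
S (sum of others) = 34.9 - 10.9 = 24
min_reach = max(0, 10.9 - 24) = max(0, -13.1) = 0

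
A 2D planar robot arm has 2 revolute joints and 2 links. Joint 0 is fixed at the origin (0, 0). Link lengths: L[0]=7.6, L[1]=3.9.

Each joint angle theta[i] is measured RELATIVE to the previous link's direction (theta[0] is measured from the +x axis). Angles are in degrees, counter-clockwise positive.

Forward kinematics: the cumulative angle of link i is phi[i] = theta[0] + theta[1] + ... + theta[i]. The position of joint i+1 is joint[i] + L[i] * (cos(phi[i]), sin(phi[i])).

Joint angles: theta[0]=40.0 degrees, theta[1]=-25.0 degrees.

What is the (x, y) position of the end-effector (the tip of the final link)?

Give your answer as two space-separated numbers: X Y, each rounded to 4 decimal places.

Answer: 9.5890 5.8946

Derivation:
joint[0] = (0.0000, 0.0000)  (base)
link 0: phi[0] = 40 = 40 deg
  cos(40 deg) = 0.7660, sin(40 deg) = 0.6428
  joint[1] = (0.0000, 0.0000) + 7.6 * (0.7660, 0.6428) = (0.0000 + 5.8219, 0.0000 + 4.8852) = (5.8219, 4.8852)
link 1: phi[1] = 40 + -25 = 15 deg
  cos(15 deg) = 0.9659, sin(15 deg) = 0.2588
  joint[2] = (5.8219, 4.8852) + 3.9 * (0.9659, 0.2588) = (5.8219 + 3.7671, 4.8852 + 1.0094) = (9.5890, 5.8946)
End effector: (9.5890, 5.8946)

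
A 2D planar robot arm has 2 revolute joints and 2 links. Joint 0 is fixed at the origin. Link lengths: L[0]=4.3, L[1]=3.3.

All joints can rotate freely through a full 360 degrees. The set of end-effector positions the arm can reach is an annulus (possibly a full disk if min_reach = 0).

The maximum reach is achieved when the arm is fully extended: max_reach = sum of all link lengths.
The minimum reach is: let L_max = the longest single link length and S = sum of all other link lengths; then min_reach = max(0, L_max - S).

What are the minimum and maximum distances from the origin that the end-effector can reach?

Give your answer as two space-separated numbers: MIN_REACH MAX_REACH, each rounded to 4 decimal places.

Answer: 1.0000 7.6000

Derivation:
Link lengths: [4.3, 3.3]
max_reach = 4.3 + 3.3 = 7.6
L_max = max([4.3, 3.3]) = 4.3
S (sum of others) = 7.6 - 4.3 = 3.3
min_reach = max(0, 4.3 - 3.3) = max(0, 1) = 1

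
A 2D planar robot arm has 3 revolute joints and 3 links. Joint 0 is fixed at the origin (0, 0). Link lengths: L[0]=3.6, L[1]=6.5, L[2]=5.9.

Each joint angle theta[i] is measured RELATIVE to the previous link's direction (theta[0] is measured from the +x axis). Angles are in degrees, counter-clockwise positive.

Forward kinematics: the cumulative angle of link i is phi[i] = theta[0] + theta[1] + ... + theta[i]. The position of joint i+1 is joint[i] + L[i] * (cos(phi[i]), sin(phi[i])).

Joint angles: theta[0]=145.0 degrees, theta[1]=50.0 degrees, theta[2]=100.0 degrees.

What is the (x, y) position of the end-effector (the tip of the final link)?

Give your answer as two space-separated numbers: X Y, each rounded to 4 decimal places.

joint[0] = (0.0000, 0.0000)  (base)
link 0: phi[0] = 145 = 145 deg
  cos(145 deg) = -0.8192, sin(145 deg) = 0.5736
  joint[1] = (0.0000, 0.0000) + 3.6 * (-0.8192, 0.5736) = (0.0000 + -2.9489, 0.0000 + 2.0649) = (-2.9489, 2.0649)
link 1: phi[1] = 145 + 50 = 195 deg
  cos(195 deg) = -0.9659, sin(195 deg) = -0.2588
  joint[2] = (-2.9489, 2.0649) + 6.5 * (-0.9659, -0.2588) = (-2.9489 + -6.2785, 2.0649 + -1.6823) = (-9.2275, 0.3826)
link 2: phi[2] = 145 + 50 + 100 = 295 deg
  cos(295 deg) = 0.4226, sin(295 deg) = -0.9063
  joint[3] = (-9.2275, 0.3826) + 5.9 * (0.4226, -0.9063) = (-9.2275 + 2.4934, 0.3826 + -5.3472) = (-6.7340, -4.9647)
End effector: (-6.7340, -4.9647)

Answer: -6.7340 -4.9647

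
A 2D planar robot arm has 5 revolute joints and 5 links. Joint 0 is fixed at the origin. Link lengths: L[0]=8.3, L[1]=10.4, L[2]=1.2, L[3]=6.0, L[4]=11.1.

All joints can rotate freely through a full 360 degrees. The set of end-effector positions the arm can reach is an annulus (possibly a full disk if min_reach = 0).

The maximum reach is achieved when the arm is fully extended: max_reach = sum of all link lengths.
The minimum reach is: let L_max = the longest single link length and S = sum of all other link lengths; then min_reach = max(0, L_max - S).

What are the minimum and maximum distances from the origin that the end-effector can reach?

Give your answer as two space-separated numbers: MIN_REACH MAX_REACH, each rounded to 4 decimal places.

Answer: 0.0000 37.0000

Derivation:
Link lengths: [8.3, 10.4, 1.2, 6.0, 11.1]
max_reach = 8.3 + 10.4 + 1.2 + 6 + 11.1 = 37
L_max = max([8.3, 10.4, 1.2, 6.0, 11.1]) = 11.1
S (sum of others) = 37 - 11.1 = 25.9
min_reach = max(0, 11.1 - 25.9) = max(0, -14.8) = 0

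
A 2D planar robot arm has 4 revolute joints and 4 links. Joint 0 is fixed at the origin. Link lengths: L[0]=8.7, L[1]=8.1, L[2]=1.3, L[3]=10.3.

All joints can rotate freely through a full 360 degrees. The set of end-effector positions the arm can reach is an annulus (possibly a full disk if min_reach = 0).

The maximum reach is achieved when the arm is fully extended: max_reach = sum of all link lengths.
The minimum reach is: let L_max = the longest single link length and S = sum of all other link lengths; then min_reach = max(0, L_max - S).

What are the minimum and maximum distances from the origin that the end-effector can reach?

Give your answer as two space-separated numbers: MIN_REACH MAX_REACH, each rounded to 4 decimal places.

Link lengths: [8.7, 8.1, 1.3, 10.3]
max_reach = 8.7 + 8.1 + 1.3 + 10.3 = 28.4
L_max = max([8.7, 8.1, 1.3, 10.3]) = 10.3
S (sum of others) = 28.4 - 10.3 = 18.1
min_reach = max(0, 10.3 - 18.1) = max(0, -7.8) = 0

Answer: 0.0000 28.4000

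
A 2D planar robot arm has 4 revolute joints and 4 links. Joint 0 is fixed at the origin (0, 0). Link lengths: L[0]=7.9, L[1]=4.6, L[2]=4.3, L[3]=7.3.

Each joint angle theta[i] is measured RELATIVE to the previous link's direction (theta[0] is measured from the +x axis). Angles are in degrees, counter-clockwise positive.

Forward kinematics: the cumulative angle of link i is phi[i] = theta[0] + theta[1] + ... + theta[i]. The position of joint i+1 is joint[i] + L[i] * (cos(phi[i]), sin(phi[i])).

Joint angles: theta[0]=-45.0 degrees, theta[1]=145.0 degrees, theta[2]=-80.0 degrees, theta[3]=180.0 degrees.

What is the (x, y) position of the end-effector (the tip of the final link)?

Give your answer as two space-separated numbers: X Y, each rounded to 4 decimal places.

joint[0] = (0.0000, 0.0000)  (base)
link 0: phi[0] = -45 = -45 deg
  cos(-45 deg) = 0.7071, sin(-45 deg) = -0.7071
  joint[1] = (0.0000, 0.0000) + 7.9 * (0.7071, -0.7071) = (0.0000 + 5.5861, 0.0000 + -5.5861) = (5.5861, -5.5861)
link 1: phi[1] = -45 + 145 = 100 deg
  cos(100 deg) = -0.1736, sin(100 deg) = 0.9848
  joint[2] = (5.5861, -5.5861) + 4.6 * (-0.1736, 0.9848) = (5.5861 + -0.7988, -5.5861 + 4.5301) = (4.7874, -1.0560)
link 2: phi[2] = -45 + 145 + -80 = 20 deg
  cos(20 deg) = 0.9397, sin(20 deg) = 0.3420
  joint[3] = (4.7874, -1.0560) + 4.3 * (0.9397, 0.3420) = (4.7874 + 4.0407, -1.0560 + 1.4707) = (8.8280, 0.4147)
link 3: phi[3] = -45 + 145 + -80 + 180 = 200 deg
  cos(200 deg) = -0.9397, sin(200 deg) = -0.3420
  joint[4] = (8.8280, 0.4147) + 7.3 * (-0.9397, -0.3420) = (8.8280 + -6.8598, 0.4147 + -2.4967) = (1.9683, -2.0821)
End effector: (1.9683, -2.0821)

Answer: 1.9683 -2.0821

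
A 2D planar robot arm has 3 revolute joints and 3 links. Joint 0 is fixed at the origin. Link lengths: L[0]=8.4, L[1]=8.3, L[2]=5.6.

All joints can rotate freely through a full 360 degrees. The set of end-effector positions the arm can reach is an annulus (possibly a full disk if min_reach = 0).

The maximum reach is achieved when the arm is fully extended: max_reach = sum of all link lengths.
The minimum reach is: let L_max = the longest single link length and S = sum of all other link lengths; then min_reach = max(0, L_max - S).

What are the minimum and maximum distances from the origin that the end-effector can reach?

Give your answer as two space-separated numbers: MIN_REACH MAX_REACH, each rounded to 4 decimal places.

Answer: 0.0000 22.3000

Derivation:
Link lengths: [8.4, 8.3, 5.6]
max_reach = 8.4 + 8.3 + 5.6 = 22.3
L_max = max([8.4, 8.3, 5.6]) = 8.4
S (sum of others) = 22.3 - 8.4 = 13.9
min_reach = max(0, 8.4 - 13.9) = max(0, -5.5) = 0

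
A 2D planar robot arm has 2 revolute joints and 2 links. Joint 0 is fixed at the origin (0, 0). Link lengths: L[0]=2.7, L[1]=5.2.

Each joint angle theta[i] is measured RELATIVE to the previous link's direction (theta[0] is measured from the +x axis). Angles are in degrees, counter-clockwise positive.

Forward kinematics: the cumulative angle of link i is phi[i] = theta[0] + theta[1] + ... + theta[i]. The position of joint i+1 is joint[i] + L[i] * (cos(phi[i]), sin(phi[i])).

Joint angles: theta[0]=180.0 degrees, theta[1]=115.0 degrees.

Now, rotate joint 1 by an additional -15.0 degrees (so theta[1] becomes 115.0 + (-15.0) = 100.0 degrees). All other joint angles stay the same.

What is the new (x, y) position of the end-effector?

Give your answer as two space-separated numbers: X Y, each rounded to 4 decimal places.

Answer: -1.7970 -5.1210

Derivation:
joint[0] = (0.0000, 0.0000)  (base)
link 0: phi[0] = 180 = 180 deg
  cos(180 deg) = -1.0000, sin(180 deg) = 0.0000
  joint[1] = (0.0000, 0.0000) + 2.7 * (-1.0000, 0.0000) = (0.0000 + -2.7000, 0.0000 + 0.0000) = (-2.7000, 0.0000)
link 1: phi[1] = 180 + 100 = 280 deg
  cos(280 deg) = 0.1736, sin(280 deg) = -0.9848
  joint[2] = (-2.7000, 0.0000) + 5.2 * (0.1736, -0.9848) = (-2.7000 + 0.9030, 0.0000 + -5.1210) = (-1.7970, -5.1210)
End effector: (-1.7970, -5.1210)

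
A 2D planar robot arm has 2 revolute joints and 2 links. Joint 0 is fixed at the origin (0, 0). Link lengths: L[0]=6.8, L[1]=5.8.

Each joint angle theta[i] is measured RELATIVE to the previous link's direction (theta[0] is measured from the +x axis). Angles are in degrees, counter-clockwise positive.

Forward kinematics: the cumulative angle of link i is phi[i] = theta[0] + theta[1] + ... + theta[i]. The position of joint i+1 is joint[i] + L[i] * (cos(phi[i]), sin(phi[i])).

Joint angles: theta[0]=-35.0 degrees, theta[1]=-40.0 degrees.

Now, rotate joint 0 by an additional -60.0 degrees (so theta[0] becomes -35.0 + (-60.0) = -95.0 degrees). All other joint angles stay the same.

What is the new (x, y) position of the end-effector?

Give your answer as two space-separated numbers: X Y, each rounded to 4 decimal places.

joint[0] = (0.0000, 0.0000)  (base)
link 0: phi[0] = -95 = -95 deg
  cos(-95 deg) = -0.0872, sin(-95 deg) = -0.9962
  joint[1] = (0.0000, 0.0000) + 6.8 * (-0.0872, -0.9962) = (0.0000 + -0.5927, 0.0000 + -6.7741) = (-0.5927, -6.7741)
link 1: phi[1] = -95 + -40 = -135 deg
  cos(-135 deg) = -0.7071, sin(-135 deg) = -0.7071
  joint[2] = (-0.5927, -6.7741) + 5.8 * (-0.7071, -0.7071) = (-0.5927 + -4.1012, -6.7741 + -4.1012) = (-4.6939, -10.8753)
End effector: (-4.6939, -10.8753)

Answer: -4.6939 -10.8753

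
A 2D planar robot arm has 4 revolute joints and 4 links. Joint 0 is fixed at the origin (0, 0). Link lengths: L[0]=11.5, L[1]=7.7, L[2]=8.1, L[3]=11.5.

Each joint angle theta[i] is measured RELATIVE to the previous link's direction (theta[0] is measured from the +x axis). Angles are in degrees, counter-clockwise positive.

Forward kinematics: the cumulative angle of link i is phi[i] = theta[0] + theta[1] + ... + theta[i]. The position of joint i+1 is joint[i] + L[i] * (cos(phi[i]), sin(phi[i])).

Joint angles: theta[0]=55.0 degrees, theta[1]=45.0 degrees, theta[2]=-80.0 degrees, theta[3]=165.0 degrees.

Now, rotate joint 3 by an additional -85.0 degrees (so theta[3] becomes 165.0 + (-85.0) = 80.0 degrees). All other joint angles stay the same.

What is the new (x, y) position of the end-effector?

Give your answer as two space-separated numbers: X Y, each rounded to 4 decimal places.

Answer: 10.8736 31.0989

Derivation:
joint[0] = (0.0000, 0.0000)  (base)
link 0: phi[0] = 55 = 55 deg
  cos(55 deg) = 0.5736, sin(55 deg) = 0.8192
  joint[1] = (0.0000, 0.0000) + 11.5 * (0.5736, 0.8192) = (0.0000 + 6.5961, 0.0000 + 9.4202) = (6.5961, 9.4202)
link 1: phi[1] = 55 + 45 = 100 deg
  cos(100 deg) = -0.1736, sin(100 deg) = 0.9848
  joint[2] = (6.5961, 9.4202) + 7.7 * (-0.1736, 0.9848) = (6.5961 + -1.3371, 9.4202 + 7.5830) = (5.2590, 17.0033)
link 2: phi[2] = 55 + 45 + -80 = 20 deg
  cos(20 deg) = 0.9397, sin(20 deg) = 0.3420
  joint[3] = (5.2590, 17.0033) + 8.1 * (0.9397, 0.3420) = (5.2590 + 7.6115, 17.0033 + 2.7704) = (12.8705, 19.7736)
link 3: phi[3] = 55 + 45 + -80 + 80 = 100 deg
  cos(100 deg) = -0.1736, sin(100 deg) = 0.9848
  joint[4] = (12.8705, 19.7736) + 11.5 * (-0.1736, 0.9848) = (12.8705 + -1.9970, 19.7736 + 11.3253) = (10.8736, 31.0989)
End effector: (10.8736, 31.0989)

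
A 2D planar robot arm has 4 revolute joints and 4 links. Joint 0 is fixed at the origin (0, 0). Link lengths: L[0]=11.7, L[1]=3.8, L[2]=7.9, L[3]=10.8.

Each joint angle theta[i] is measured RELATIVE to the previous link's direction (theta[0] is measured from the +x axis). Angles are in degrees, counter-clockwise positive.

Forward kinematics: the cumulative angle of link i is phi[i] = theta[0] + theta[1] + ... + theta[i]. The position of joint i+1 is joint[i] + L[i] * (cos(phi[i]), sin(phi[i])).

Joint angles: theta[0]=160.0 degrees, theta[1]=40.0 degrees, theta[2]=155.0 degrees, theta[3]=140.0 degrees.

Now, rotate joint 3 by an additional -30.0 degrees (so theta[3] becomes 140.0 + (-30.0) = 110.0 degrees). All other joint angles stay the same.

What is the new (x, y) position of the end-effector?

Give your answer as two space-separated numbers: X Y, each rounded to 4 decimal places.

Answer: -9.4905 12.4454

Derivation:
joint[0] = (0.0000, 0.0000)  (base)
link 0: phi[0] = 160 = 160 deg
  cos(160 deg) = -0.9397, sin(160 deg) = 0.3420
  joint[1] = (0.0000, 0.0000) + 11.7 * (-0.9397, 0.3420) = (0.0000 + -10.9944, 0.0000 + 4.0016) = (-10.9944, 4.0016)
link 1: phi[1] = 160 + 40 = 200 deg
  cos(200 deg) = -0.9397, sin(200 deg) = -0.3420
  joint[2] = (-10.9944, 4.0016) + 3.8 * (-0.9397, -0.3420) = (-10.9944 + -3.5708, 4.0016 + -1.2997) = (-14.5652, 2.7020)
link 2: phi[2] = 160 + 40 + 155 = 355 deg
  cos(355 deg) = 0.9962, sin(355 deg) = -0.0872
  joint[3] = (-14.5652, 2.7020) + 7.9 * (0.9962, -0.0872) = (-14.5652 + 7.8699, 2.7020 + -0.6885) = (-6.6953, 2.0134)
link 3: phi[3] = 160 + 40 + 155 + 110 = 465 deg
  cos(465 deg) = -0.2588, sin(465 deg) = 0.9659
  joint[4] = (-6.6953, 2.0134) + 10.8 * (-0.2588, 0.9659) = (-6.6953 + -2.7952, 2.0134 + 10.4320) = (-9.4905, 12.4454)
End effector: (-9.4905, 12.4454)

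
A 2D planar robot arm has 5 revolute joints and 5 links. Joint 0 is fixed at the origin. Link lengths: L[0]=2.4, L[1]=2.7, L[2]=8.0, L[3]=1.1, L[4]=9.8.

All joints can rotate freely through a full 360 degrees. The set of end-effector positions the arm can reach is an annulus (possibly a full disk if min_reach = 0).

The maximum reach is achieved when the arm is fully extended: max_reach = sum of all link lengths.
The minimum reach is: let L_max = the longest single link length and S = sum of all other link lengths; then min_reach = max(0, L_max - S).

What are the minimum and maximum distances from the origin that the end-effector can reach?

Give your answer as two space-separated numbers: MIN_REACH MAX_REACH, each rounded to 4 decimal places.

Link lengths: [2.4, 2.7, 8.0, 1.1, 9.8]
max_reach = 2.4 + 2.7 + 8 + 1.1 + 9.8 = 24
L_max = max([2.4, 2.7, 8.0, 1.1, 9.8]) = 9.8
S (sum of others) = 24 - 9.8 = 14.2
min_reach = max(0, 9.8 - 14.2) = max(0, -4.4) = 0

Answer: 0.0000 24.0000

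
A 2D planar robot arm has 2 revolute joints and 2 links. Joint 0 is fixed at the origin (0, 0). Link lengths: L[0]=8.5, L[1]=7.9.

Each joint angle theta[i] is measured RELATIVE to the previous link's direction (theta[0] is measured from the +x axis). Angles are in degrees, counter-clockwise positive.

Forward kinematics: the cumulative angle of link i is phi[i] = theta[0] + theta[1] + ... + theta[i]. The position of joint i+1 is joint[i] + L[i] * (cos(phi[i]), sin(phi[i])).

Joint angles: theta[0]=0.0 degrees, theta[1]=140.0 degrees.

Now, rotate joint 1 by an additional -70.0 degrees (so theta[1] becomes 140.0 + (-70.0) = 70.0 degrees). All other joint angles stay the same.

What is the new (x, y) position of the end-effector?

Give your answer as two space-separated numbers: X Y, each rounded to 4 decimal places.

joint[0] = (0.0000, 0.0000)  (base)
link 0: phi[0] = 0 = 0 deg
  cos(0 deg) = 1.0000, sin(0 deg) = 0.0000
  joint[1] = (0.0000, 0.0000) + 8.5 * (1.0000, 0.0000) = (0.0000 + 8.5000, 0.0000 + 0.0000) = (8.5000, 0.0000)
link 1: phi[1] = 0 + 70 = 70 deg
  cos(70 deg) = 0.3420, sin(70 deg) = 0.9397
  joint[2] = (8.5000, 0.0000) + 7.9 * (0.3420, 0.9397) = (8.5000 + 2.7020, 0.0000 + 7.4236) = (11.2020, 7.4236)
End effector: (11.2020, 7.4236)

Answer: 11.2020 7.4236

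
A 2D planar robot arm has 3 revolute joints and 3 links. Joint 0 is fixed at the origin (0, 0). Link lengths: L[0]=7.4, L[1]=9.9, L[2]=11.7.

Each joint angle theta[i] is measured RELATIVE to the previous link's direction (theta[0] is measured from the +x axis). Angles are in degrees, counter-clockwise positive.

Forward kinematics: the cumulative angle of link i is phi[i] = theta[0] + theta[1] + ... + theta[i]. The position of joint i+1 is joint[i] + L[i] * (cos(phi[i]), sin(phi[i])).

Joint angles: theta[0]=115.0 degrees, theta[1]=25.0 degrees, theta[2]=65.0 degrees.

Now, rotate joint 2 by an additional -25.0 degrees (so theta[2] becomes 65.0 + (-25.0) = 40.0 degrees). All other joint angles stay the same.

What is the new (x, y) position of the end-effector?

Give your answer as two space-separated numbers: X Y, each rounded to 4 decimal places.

Answer: -22.4112 13.0703

Derivation:
joint[0] = (0.0000, 0.0000)  (base)
link 0: phi[0] = 115 = 115 deg
  cos(115 deg) = -0.4226, sin(115 deg) = 0.9063
  joint[1] = (0.0000, 0.0000) + 7.4 * (-0.4226, 0.9063) = (0.0000 + -3.1274, 0.0000 + 6.7067) = (-3.1274, 6.7067)
link 1: phi[1] = 115 + 25 = 140 deg
  cos(140 deg) = -0.7660, sin(140 deg) = 0.6428
  joint[2] = (-3.1274, 6.7067) + 9.9 * (-0.7660, 0.6428) = (-3.1274 + -7.5838, 6.7067 + 6.3636) = (-10.7112, 13.0703)
link 2: phi[2] = 115 + 25 + 40 = 180 deg
  cos(180 deg) = -1.0000, sin(180 deg) = 0.0000
  joint[3] = (-10.7112, 13.0703) + 11.7 * (-1.0000, 0.0000) = (-10.7112 + -11.7000, 13.0703 + 0.0000) = (-22.4112, 13.0703)
End effector: (-22.4112, 13.0703)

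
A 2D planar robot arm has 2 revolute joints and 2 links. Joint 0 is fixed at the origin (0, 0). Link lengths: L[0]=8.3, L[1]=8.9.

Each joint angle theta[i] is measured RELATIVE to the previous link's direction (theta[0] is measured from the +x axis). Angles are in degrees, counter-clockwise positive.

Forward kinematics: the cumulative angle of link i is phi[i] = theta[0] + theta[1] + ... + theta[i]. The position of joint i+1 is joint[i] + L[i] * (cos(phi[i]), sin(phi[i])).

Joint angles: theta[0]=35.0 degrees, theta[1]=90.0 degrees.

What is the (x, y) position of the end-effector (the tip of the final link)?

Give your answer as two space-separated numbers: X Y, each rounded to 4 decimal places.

joint[0] = (0.0000, 0.0000)  (base)
link 0: phi[0] = 35 = 35 deg
  cos(35 deg) = 0.8192, sin(35 deg) = 0.5736
  joint[1] = (0.0000, 0.0000) + 8.3 * (0.8192, 0.5736) = (0.0000 + 6.7990, 0.0000 + 4.7607) = (6.7990, 4.7607)
link 1: phi[1] = 35 + 90 = 125 deg
  cos(125 deg) = -0.5736, sin(125 deg) = 0.8192
  joint[2] = (6.7990, 4.7607) + 8.9 * (-0.5736, 0.8192) = (6.7990 + -5.1048, 4.7607 + 7.2905) = (1.6941, 12.0511)
End effector: (1.6941, 12.0511)

Answer: 1.6941 12.0511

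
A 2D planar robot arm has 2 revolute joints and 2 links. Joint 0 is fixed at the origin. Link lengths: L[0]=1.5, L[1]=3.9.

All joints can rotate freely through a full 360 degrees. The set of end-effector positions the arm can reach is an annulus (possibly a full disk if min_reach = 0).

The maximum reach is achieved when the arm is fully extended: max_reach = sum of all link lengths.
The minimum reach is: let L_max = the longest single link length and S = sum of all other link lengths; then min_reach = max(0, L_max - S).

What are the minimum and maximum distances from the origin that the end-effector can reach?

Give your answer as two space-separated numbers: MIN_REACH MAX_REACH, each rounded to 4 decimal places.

Answer: 2.4000 5.4000

Derivation:
Link lengths: [1.5, 3.9]
max_reach = 1.5 + 3.9 = 5.4
L_max = max([1.5, 3.9]) = 3.9
S (sum of others) = 5.4 - 3.9 = 1.5
min_reach = max(0, 3.9 - 1.5) = max(0, 2.4) = 2.4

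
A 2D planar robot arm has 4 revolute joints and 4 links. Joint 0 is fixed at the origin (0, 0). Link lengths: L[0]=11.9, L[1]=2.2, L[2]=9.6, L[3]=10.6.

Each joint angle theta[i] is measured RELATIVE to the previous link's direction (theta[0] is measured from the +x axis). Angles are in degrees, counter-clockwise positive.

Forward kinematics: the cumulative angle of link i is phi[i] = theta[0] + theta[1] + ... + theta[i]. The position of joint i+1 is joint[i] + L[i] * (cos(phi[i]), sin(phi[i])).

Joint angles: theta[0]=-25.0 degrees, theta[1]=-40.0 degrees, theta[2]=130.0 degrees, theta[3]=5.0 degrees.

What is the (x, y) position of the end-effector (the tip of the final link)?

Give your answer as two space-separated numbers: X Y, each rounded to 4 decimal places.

Answer: 19.3974 11.6383

Derivation:
joint[0] = (0.0000, 0.0000)  (base)
link 0: phi[0] = -25 = -25 deg
  cos(-25 deg) = 0.9063, sin(-25 deg) = -0.4226
  joint[1] = (0.0000, 0.0000) + 11.9 * (0.9063, -0.4226) = (0.0000 + 10.7851, 0.0000 + -5.0292) = (10.7851, -5.0292)
link 1: phi[1] = -25 + -40 = -65 deg
  cos(-65 deg) = 0.4226, sin(-65 deg) = -0.9063
  joint[2] = (10.7851, -5.0292) + 2.2 * (0.4226, -0.9063) = (10.7851 + 0.9298, -5.0292 + -1.9939) = (11.7148, -7.0230)
link 2: phi[2] = -25 + -40 + 130 = 65 deg
  cos(65 deg) = 0.4226, sin(65 deg) = 0.9063
  joint[3] = (11.7148, -7.0230) + 9.6 * (0.4226, 0.9063) = (11.7148 + 4.0571, -7.0230 + 8.7006) = (15.7720, 1.6775)
link 3: phi[3] = -25 + -40 + 130 + 5 = 70 deg
  cos(70 deg) = 0.3420, sin(70 deg) = 0.9397
  joint[4] = (15.7720, 1.6775) + 10.6 * (0.3420, 0.9397) = (15.7720 + 3.6254, 1.6775 + 9.9607) = (19.3974, 11.6383)
End effector: (19.3974, 11.6383)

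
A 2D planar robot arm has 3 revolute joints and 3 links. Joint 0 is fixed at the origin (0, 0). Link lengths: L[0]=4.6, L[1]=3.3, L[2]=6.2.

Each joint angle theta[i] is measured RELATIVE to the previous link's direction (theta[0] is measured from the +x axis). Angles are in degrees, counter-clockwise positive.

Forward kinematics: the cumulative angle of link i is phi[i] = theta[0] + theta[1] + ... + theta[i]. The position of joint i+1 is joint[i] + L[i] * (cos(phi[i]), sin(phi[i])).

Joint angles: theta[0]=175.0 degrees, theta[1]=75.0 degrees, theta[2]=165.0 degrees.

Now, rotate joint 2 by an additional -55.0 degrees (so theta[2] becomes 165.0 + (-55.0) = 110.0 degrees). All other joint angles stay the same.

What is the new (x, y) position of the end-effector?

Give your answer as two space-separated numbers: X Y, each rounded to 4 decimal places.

Answer: 0.4888 -2.7001

Derivation:
joint[0] = (0.0000, 0.0000)  (base)
link 0: phi[0] = 175 = 175 deg
  cos(175 deg) = -0.9962, sin(175 deg) = 0.0872
  joint[1] = (0.0000, 0.0000) + 4.6 * (-0.9962, 0.0872) = (0.0000 + -4.5825, 0.0000 + 0.4009) = (-4.5825, 0.4009)
link 1: phi[1] = 175 + 75 = 250 deg
  cos(250 deg) = -0.3420, sin(250 deg) = -0.9397
  joint[2] = (-4.5825, 0.4009) + 3.3 * (-0.3420, -0.9397) = (-4.5825 + -1.1287, 0.4009 + -3.1010) = (-5.7112, -2.7001)
link 2: phi[2] = 175 + 75 + 110 = 360 deg
  cos(360 deg) = 1.0000, sin(360 deg) = -0.0000
  joint[3] = (-5.7112, -2.7001) + 6.2 * (1.0000, -0.0000) = (-5.7112 + 6.2000, -2.7001 + -0.0000) = (0.4888, -2.7001)
End effector: (0.4888, -2.7001)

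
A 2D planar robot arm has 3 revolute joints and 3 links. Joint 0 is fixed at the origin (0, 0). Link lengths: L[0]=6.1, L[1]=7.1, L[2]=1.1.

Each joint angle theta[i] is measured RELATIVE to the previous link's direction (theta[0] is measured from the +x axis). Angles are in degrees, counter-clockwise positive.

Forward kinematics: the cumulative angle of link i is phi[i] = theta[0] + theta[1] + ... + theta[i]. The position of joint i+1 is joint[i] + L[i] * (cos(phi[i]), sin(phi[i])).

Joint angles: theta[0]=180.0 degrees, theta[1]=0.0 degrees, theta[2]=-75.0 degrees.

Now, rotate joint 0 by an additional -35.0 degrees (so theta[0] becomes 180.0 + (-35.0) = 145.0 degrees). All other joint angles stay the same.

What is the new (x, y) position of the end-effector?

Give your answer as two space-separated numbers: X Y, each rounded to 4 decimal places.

joint[0] = (0.0000, 0.0000)  (base)
link 0: phi[0] = 145 = 145 deg
  cos(145 deg) = -0.8192, sin(145 deg) = 0.5736
  joint[1] = (0.0000, 0.0000) + 6.1 * (-0.8192, 0.5736) = (0.0000 + -4.9968, 0.0000 + 3.4988) = (-4.9968, 3.4988)
link 1: phi[1] = 145 + 0 = 145 deg
  cos(145 deg) = -0.8192, sin(145 deg) = 0.5736
  joint[2] = (-4.9968, 3.4988) + 7.1 * (-0.8192, 0.5736) = (-4.9968 + -5.8160, 3.4988 + 4.0724) = (-10.8128, 7.5712)
link 2: phi[2] = 145 + 0 + -75 = 70 deg
  cos(70 deg) = 0.3420, sin(70 deg) = 0.9397
  joint[3] = (-10.8128, 7.5712) + 1.1 * (0.3420, 0.9397) = (-10.8128 + 0.3762, 7.5712 + 1.0337) = (-10.4366, 8.6049)
End effector: (-10.4366, 8.6049)

Answer: -10.4366 8.6049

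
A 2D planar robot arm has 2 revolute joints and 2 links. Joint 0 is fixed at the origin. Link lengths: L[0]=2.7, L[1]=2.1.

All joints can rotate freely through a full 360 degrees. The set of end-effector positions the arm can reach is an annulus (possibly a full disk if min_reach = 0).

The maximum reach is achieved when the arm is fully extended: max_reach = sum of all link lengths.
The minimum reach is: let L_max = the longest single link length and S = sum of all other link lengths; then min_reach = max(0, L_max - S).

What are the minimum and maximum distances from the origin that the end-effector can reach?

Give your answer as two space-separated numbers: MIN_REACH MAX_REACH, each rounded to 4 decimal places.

Answer: 0.6000 4.8000

Derivation:
Link lengths: [2.7, 2.1]
max_reach = 2.7 + 2.1 = 4.8
L_max = max([2.7, 2.1]) = 2.7
S (sum of others) = 4.8 - 2.7 = 2.1
min_reach = max(0, 2.7 - 2.1) = max(0, 0.6) = 0.6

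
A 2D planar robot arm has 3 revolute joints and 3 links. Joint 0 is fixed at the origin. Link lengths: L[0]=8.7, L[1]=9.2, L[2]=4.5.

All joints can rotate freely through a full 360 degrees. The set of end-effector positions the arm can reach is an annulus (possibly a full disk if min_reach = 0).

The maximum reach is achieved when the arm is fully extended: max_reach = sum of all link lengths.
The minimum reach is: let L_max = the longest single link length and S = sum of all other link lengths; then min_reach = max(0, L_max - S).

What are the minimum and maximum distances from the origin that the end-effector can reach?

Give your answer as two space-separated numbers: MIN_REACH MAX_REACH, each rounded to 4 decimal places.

Link lengths: [8.7, 9.2, 4.5]
max_reach = 8.7 + 9.2 + 4.5 = 22.4
L_max = max([8.7, 9.2, 4.5]) = 9.2
S (sum of others) = 22.4 - 9.2 = 13.2
min_reach = max(0, 9.2 - 13.2) = max(0, -4) = 0

Answer: 0.0000 22.4000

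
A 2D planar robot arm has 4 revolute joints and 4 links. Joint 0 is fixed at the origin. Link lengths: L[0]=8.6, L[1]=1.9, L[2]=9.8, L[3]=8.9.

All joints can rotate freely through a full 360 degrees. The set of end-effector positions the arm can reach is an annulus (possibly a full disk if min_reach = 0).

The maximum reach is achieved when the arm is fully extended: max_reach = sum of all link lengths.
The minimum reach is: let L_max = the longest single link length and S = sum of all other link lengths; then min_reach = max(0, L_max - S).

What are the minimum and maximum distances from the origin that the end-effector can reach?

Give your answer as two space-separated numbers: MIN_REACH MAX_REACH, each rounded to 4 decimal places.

Answer: 0.0000 29.2000

Derivation:
Link lengths: [8.6, 1.9, 9.8, 8.9]
max_reach = 8.6 + 1.9 + 9.8 + 8.9 = 29.2
L_max = max([8.6, 1.9, 9.8, 8.9]) = 9.8
S (sum of others) = 29.2 - 9.8 = 19.4
min_reach = max(0, 9.8 - 19.4) = max(0, -9.6) = 0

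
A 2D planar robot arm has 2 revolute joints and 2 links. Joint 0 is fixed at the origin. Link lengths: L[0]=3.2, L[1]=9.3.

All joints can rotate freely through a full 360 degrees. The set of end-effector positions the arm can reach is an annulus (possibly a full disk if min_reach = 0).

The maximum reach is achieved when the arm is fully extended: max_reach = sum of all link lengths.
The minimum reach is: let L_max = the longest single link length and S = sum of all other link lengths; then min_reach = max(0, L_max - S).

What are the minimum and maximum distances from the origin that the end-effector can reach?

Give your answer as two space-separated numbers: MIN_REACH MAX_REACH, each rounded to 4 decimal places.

Answer: 6.1000 12.5000

Derivation:
Link lengths: [3.2, 9.3]
max_reach = 3.2 + 9.3 = 12.5
L_max = max([3.2, 9.3]) = 9.3
S (sum of others) = 12.5 - 9.3 = 3.2
min_reach = max(0, 9.3 - 3.2) = max(0, 6.1) = 6.1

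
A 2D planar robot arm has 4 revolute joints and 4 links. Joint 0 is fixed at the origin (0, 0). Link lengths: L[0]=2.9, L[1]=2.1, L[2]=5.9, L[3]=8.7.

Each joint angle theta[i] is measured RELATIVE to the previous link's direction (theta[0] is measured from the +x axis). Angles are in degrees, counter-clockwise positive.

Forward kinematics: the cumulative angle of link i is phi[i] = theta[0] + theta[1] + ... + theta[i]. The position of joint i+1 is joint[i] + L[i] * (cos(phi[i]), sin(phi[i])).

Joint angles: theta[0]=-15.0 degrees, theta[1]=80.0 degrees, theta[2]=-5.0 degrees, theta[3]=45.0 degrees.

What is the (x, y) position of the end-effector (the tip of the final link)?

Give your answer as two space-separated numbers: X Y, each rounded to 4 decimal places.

joint[0] = (0.0000, 0.0000)  (base)
link 0: phi[0] = -15 = -15 deg
  cos(-15 deg) = 0.9659, sin(-15 deg) = -0.2588
  joint[1] = (0.0000, 0.0000) + 2.9 * (0.9659, -0.2588) = (0.0000 + 2.8012, 0.0000 + -0.7506) = (2.8012, -0.7506)
link 1: phi[1] = -15 + 80 = 65 deg
  cos(65 deg) = 0.4226, sin(65 deg) = 0.9063
  joint[2] = (2.8012, -0.7506) + 2.1 * (0.4226, 0.9063) = (2.8012 + 0.8875, -0.7506 + 1.9032) = (3.6887, 1.1527)
link 2: phi[2] = -15 + 80 + -5 = 60 deg
  cos(60 deg) = 0.5000, sin(60 deg) = 0.8660
  joint[3] = (3.6887, 1.1527) + 5.9 * (0.5000, 0.8660) = (3.6887 + 2.9500, 1.1527 + 5.1095) = (6.6387, 6.2622)
link 3: phi[3] = -15 + 80 + -5 + 45 = 105 deg
  cos(105 deg) = -0.2588, sin(105 deg) = 0.9659
  joint[4] = (6.6387, 6.2622) + 8.7 * (-0.2588, 0.9659) = (6.6387 + -2.2517, 6.2622 + 8.4036) = (4.3870, 14.6658)
End effector: (4.3870, 14.6658)

Answer: 4.3870 14.6658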